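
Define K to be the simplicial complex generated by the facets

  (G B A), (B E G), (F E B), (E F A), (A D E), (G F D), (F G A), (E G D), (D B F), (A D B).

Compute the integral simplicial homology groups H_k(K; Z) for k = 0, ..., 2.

K has 6 vertices, 15 edges, 10 triangles.
rank ∂_0 = 0, rank ∂_1 = 5 ⇒ b_0 = 6 − 0 − 5 = 1; all invariant factors of ∂_1 are 1 so no torsion. So H_0 = Z.
rank ∂_1 = 5, rank ∂_2 = 10 ⇒ b_1 = 15 − 5 − 10 = 0; ∂_2 has invariant factor(s) [2] giving torsion. So H_1 = Z/2.
rank ∂_2 = 10, rank ∂_3 = 0 ⇒ b_2 = 10 − 10 − 0 = 0. So H_2 = 0.

H_0 ≅ Z,  H_1 ≅ Z/2,  H_2 = 0.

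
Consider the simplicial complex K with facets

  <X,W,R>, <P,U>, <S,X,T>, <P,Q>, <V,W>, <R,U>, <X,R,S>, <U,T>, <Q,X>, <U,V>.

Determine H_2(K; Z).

H_2 = 0.

Order the vertices as P < Q < R < S < T < U < V < W < X. Listing each simplex with vertices in this order, K has dimension 2 with simplices:

  0-simplices (9): P, Q, R, S, T, U, V, W, X
  1-simplices (14): PQ, PU, QX, RS, RU, RW, RX, ST, SX, TU, TX, UV, VW, WX
  2-simplices (3): RSX, RWX, STX

so the chain groups are C_0 ≅ Z^9, C_1 ≅ Z^14, C_2 ≅ Z^3.

Boundary ∂_1: C_1 → C_0 sends each edge [p,q] (with p < q) to q − p.
This gives a 9×14 integer matrix of rank 8; reducing to Smith normal form yields diagonal entries (1,1,1,1,1,1,1,1).

∂_2: C_2 → C_1 acts by ∂[p,q,r] = [q,r] − [p,r] + [p,q]. For instance
  ∂STX = TX − SX + ST,
  ∂RSX = SX − RX + RS.
As a 14×3 matrix over Z this has rank 3, with invariant factors (1,1,1).

Computing H_k = (kernel of ∂_k) / (image of ∂_{k+1}):

  H_2: rank ker ∂_2 − rank ∂_3 = (3 − 3) − 0 = 0, and there is no ∂_3, so H_2 = 0.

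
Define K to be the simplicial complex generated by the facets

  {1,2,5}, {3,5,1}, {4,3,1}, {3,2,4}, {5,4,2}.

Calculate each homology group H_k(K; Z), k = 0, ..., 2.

Fix the vertex order 1 < 2 < 3 < 4 < 5 and write every simplex with vertices in increasing order. Then dim K = 2 and the simplices of K are:

  0-simplices (5): [1], [2], [3], [4], [5]
  1-simplices (10): [1,2], [1,3], [1,4], [1,5], [2,3], [2,4], [2,5], [3,4], [3,5], [4,5]
  2-simplices (5): [1,2,5], [1,3,4], [1,3,5], [2,3,4], [2,4,5]

Hence C_0 ≅ Z^5, C_1 ≅ Z^10, C_2 ≅ Z^5.

The boundary map ∂_1: C_1 → C_0 is given by ∂[p,q] = [q] − [p].
As a 5×10 matrix over Z this has rank 4, with invariant factors (1,1,1,1).

∂_2: C_2 → C_1 sends each 2-simplex [p,q,r] to [q,r] − [p,r] + [p,q]. For instance
  ∂[2,4,5] = [4,5] − [2,5] + [2,4],
  ∂[2,3,4] = [3,4] − [2,4] + [2,3].
This gives a 10×5 integer matrix of rank 5; reducing to Smith normal form yields diagonal entries (1,1,1,1,1).

From H_k ≅ ker(∂_k) / im(∂_{k+1}) we obtain:

  H_0: rank C_0 − rank ∂_1 = 5 − 4 = 1, and the invariant factors of ∂_1 are all 1, so H_0 ≅ Z.
  H_1: rank ker ∂_1 − rank ∂_2 = (10 − 4) − 5 = 1, and the invariant factors of ∂_2 are all 1, so H_1 ≅ Z.
  H_2: rank ker ∂_2 − rank ∂_3 = (5 − 5) − 0 = 0, and there is no ∂_3, so H_2 ≅ 0.

H_0 ≅ Z,  H_1 ≅ Z,  H_2 = 0.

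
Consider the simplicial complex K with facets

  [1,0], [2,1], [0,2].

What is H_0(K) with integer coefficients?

H_0 ≅ Z.

Order the vertices as 0 < 1 < 2. Listing each simplex with vertices in this order, K has dimension 1 with simplices:

  0-simplices (3): [0], [1], [2]
  1-simplices (3): [0,1], [0,2], [1,2]

Hence C_0 ≅ Z^3, C_1 ≅ Z^3.

∂_1: C_1 → C_0 is given by ∂[p,q] = [q] − [p]. For instance
  ∂[1,2] = [2] − [1].
The 3×3 boundary matrix has rank 2 and Smith normal form diag(1,1).

Reading off H_k = ker ∂_k / im ∂_{k+1}:

  H_0: rank C_0 − rank ∂_1 = 3 − 2 = 1, and the invariant factors of ∂_1 are all 1, so H_0 ≅ Z.

(K is a triangulation of the circle S^1.)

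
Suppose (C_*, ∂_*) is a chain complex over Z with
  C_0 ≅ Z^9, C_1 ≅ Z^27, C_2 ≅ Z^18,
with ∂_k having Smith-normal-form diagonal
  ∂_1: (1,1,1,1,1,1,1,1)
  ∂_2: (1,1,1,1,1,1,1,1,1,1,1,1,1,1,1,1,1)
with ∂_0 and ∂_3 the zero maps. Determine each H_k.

H_0 = Z,  H_1 = Z^2,  H_2 = Z.

H_0: b_0 = 9 − 0 − 8 = 1; torsion from ∂_1 factors > 1: none. So H_0 = Z.
H_1: b_1 = 27 − 8 − 17 = 2; torsion from ∂_2 factors > 1: none. So H_1 = Z^2.
H_2: b_2 = 18 − 17 − 0 = 1; torsion from ∂_3 factors > 1: none. So H_2 = Z.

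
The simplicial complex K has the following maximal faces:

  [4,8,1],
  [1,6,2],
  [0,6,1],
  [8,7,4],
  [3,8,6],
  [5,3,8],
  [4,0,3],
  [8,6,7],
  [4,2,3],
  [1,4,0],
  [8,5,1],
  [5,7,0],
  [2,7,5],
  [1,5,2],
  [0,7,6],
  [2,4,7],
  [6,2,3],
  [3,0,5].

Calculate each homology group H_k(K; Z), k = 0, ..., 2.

Order the vertices as 0 < 1 < 2 < 3 < 4 < 5 < 6 < 7 < 8. Listing each simplex with vertices in this order, K has dimension 2 with simplices:

  0-simplices (9): [0], [1], [2], [3], [4], [5], [6], [7], [8]
  1-simplices (27): (27 of them)
  2-simplices (18): [0,1,4], [0,1,6], [0,3,4], [0,3,5], [0,5,7], [0,6,7], [1,2,5], [1,2,6], [1,4,8], [1,5,8], [2,3,4], [2,3,6], [2,4,7], [2,5,7], [3,5,8], [3,6,8], [4,7,8], [6,7,8]

giving chain groups C_0 ≅ Z^9, C_1 ≅ Z^27, C_2 ≅ Z^18.

Boundary ∂_1: C_1 → C_0 sends each edge [p,q] (with p < q) to q − p. For instance
  ∂[0,4] = [4] − [0].
The resulting 9×27 matrix has rank 8, and its Smith normal form has invariant factors (1,1,1,1,1,1,1,1).

Boundary ∂_2: C_2 → C_1 acts by ∂[p,q,r] = [q,r] − [p,r] + [p,q]. For instance
  ∂[0,1,4] = [1,4] − [0,4] + [0,1],
  ∂[2,5,7] = [5,7] − [2,7] + [2,5].
As a 27×18 matrix over Z this has rank 17, with invariant factors (1,1,1,1,1,1,1,1,1,1,1,1,1,1,1,1,1).

From H_k ≅ ker(∂_k) / im(∂_{k+1}) we obtain:

  H_0: rank C_0 − rank ∂_1 = 9 − 8 = 1, and the invariant factors of ∂_1 are all 1, so H_0 = Z.
  H_1: rank ker ∂_1 − rank ∂_2 = (27 − 8) − 17 = 2, and the invariant factors of ∂_2 are all 1, so H_1 = Z^2.
  H_2: rank ker ∂_2 − rank ∂_3 = (18 − 17) − 0 = 1, and there is no ∂_3, so H_2 = Z.

(K is a triangulation of the torus T^2.)

H_0 ≅ Z,  H_1 ≅ Z^2,  H_2 ≅ Z.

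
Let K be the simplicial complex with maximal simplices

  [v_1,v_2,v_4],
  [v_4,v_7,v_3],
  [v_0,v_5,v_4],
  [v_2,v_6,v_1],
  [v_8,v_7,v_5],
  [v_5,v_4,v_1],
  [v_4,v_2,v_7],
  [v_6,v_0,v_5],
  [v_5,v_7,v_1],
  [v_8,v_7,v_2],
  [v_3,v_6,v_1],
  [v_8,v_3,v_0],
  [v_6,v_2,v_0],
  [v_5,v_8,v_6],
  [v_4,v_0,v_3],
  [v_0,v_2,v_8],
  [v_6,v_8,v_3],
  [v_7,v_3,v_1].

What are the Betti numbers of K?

b_0 = 1, b_1 = 1, b_2 = 0.

Take the total order v_0 < v_1 < v_2 < v_3 < v_4 < v_5 < v_6 < v_7 < v_8 on the vertex set. Then K (dimension 2) consists of the simplices:

  0-simplices (9): [v_0], [v_1], [v_2], [v_3], [v_4], [v_5], [v_6], [v_7], [v_8]
  1-simplices (27): (27 of them)
  2-simplices (18): (18 of them)

so the chain groups are C_0 ≅ Z^9, C_1 ≅ Z^27, C_2 ≅ Z^18.

The boundary map ∂_1: C_1 → C_0 maps an edge to its endpoints' difference, ∂[p,q] = q − p.
The 9×27 boundary matrix has rank 8 and Smith normal form diag(1,1,1,1,1,1,1,1).

Boundary ∂_2: C_2 → C_1 acts by ∂[p,q,r] = [q,r] − [p,r] + [p,q]. For instance
  ∂[v_0,v_5,v_6] = [v_5,v_6] − [v_0,v_6] + [v_0,v_5],
  ∂[v_0,v_3,v_8] = [v_3,v_8] − [v_0,v_8] + [v_0,v_3].
As a 27×18 matrix over Z this has rank 18, with invariant factors (1,1,1,1,1,1,1,1,1,1,1,1,1,1,1,1,1,2).

Computing H_k = (kernel of ∂_k) / (image of ∂_{k+1}):

  H_0: rank C_0 − rank ∂_1 = 9 − 8 = 1, and the invariant factors of ∂_1 are all 1, so H_0 = Z.
  H_1: rank ker ∂_1 − rank ∂_2 = (27 − 8) − 18 = 1, and ∂_2 has invariant factor 2 > 1, so H_1 = Z ⊕ Z/2.
  H_2: rank ker ∂_2 − rank ∂_3 = (18 − 18) − 0 = 0, and there is no ∂_3, so H_2 = 0.

Hence the Betti numbers are b_0 = 1, b_1 = 1, b_2 = 0.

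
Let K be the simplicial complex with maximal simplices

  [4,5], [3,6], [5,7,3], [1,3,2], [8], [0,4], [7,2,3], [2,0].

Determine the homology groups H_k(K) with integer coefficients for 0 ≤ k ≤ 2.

We work with the vertex ordering 0 < 1 < 2 < 3 < 4 < 5 < 6 < 7 < 8. The simplices of K, each written with vertices in increasing order, are:

  0-simplices (9): [0], [1], [2], [3], [4], [5], [6], [7], [8]
  1-simplices (11): [0,2], [0,4], [1,2], [1,3], [2,3], [2,7], [3,5], [3,6], [3,7], [4,5], [5,7]
  2-simplices (3): [1,2,3], [2,3,7], [3,5,7]

Hence C_0 ≅ Z^9, C_1 ≅ Z^11, C_2 ≅ Z^3.

Boundary ∂_1: C_1 → C_0 sends each edge [p,q] (with p < q) to q − p. For instance
  ∂[1,3] = [3] − [1].
This gives a 9×11 integer matrix of rank 7; reducing to Smith normal form yields diagonal entries (1,1,1,1,1,1,1).

The boundary map ∂_2: C_2 → C_1 acts by ∂[p,q,r] = [q,r] − [p,r] + [p,q]. For instance
  ∂[2,3,7] = [3,7] − [2,7] + [2,3],
  ∂[1,2,3] = [2,3] − [1,3] + [1,2].
This gives a 11×3 integer matrix of rank 3; reducing to Smith normal form yields diagonal entries (1,1,1).

From H_k ≅ ker(∂_k) / im(∂_{k+1}) we obtain:

  H_0: rank C_0 − rank ∂_1 = 9 − 7 = 2, and the invariant factors of ∂_1 are all 1, so H_0 ≅ Z^2.
  H_1: rank ker ∂_1 − rank ∂_2 = (11 − 7) − 3 = 1, and the invariant factors of ∂_2 are all 1, so H_1 ≅ Z.
  H_2: rank ker ∂_2 − rank ∂_3 = (3 − 3) − 0 = 0, and there is no ∂_3, so H_2 ≅ 0.

H_0 ≅ Z^2,  H_1 ≅ Z,  H_2 = 0.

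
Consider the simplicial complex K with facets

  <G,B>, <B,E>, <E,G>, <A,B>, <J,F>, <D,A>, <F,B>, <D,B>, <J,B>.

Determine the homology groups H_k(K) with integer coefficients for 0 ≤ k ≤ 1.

H_0 ≅ Z,  H_1 ≅ Z^3.

We work with the vertex ordering A < B < D < E < F < G < J. The simplices of K, each written with vertices in increasing order, are:

  0-simplices (7): A, B, D, E, F, G, J
  1-simplices (9): AB, AD, BD, BE, BF, BG, BJ, EG, FJ

so the chain groups are C_0 ≅ Z^7, C_1 ≅ Z^9.

∂_1: C_1 → C_0 is given by ∂[p,q] = [q] − [p].
The resulting 7×9 matrix has rank 6, and its Smith normal form has invariant factors (1,1,1,1,1,1).

Now H_k = ker ∂_k / im ∂_{k+1}, so:

  H_0: rank C_0 − rank ∂_1 = 7 − 6 = 1, and the invariant factors of ∂_1 are all 1, so H_0 ≅ Z.
  H_1: rank ker ∂_1 − rank ∂_2 = (9 − 6) − 0 = 3, and there is no ∂_2, so H_1 ≅ Z^3.

As a check, the Euler characteristic is 7 − 9 = -2, which agrees with 1 − 3 = -2.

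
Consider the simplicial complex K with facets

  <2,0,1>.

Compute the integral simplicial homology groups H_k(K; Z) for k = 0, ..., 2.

We work with the vertex ordering 0 < 1 < 2. The simplices of K, each written with vertices in increasing order, are:

  0-simplices (3): [0], [1], [2]
  1-simplices (3): [0,1], [0,2], [1,2]
  2-simplices (1): [0,1,2]

so the chain groups are C_0 ≅ Z^3, C_1 ≅ Z^3, C_2 ≅ Z^1.

∂_1: C_1 → C_0 maps an edge to its endpoints' difference, ∂[p,q] = q − p. For instance
  ∂[0,1] = [1] − [0].
This gives a 3×3 integer matrix of rank 2; reducing to Smith normal form yields diagonal entries (1,1).

Boundary ∂_2: C_2 → C_1 sends each 2-simplex [p,q,r] to [q,r] − [p,r] + [p,q]. For instance
  ∂[0,1,2] = [1,2] − [0,2] + [0,1].
The 3×1 boundary matrix has rank 1 and Smith normal form diag(1).

Now H_k = ker ∂_k / im ∂_{k+1}, so:

  H_0: rank C_0 − rank ∂_1 = 3 − 2 = 1, and the invariant factors of ∂_1 are all 1, so H_0 = Z.
  H_1: rank ker ∂_1 − rank ∂_2 = (3 − 2) − 1 = 0, and the invariant factors of ∂_2 are all 1, so H_1 = 0.
  H_2: rank ker ∂_2 − rank ∂_3 = (1 − 1) − 0 = 0, and there is no ∂_3, so H_2 = 0.

As a check, the Euler characteristic is 3 − 3 + 1 = 1, which agrees with 1 − 0 + 0 = 1.

H_0 = Z,  H_1 = 0,  H_2 = 0.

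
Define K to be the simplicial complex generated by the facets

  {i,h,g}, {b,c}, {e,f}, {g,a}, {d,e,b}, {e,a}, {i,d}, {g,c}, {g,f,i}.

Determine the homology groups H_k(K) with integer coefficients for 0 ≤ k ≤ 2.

H_0 = Z,  H_1 = Z^3,  H_2 = 0.

Take the total order a < b < c < d < e < f < g < h < i on the vertex set. Then K (dimension 2) consists of the simplices:

  0-simplices (9): a, b, c, d, e, f, g, h, i
  1-simplices (14): ae, ag, bc, bd, be, cg, de, di, ef, fg, fi, gh, gi, hi
  2-simplices (3): bde, fgi, ghi

giving chain groups C_0 ≅ Z^9, C_1 ≅ Z^14, C_2 ≅ Z^3.

The boundary map ∂_1: C_1 → C_0 maps an edge to its endpoints' difference, ∂[p,q] = q − p. For instance
  ∂fi = i − f.
This gives a 9×14 integer matrix of rank 8; reducing to Smith normal form yields diagonal entries (1,1,1,1,1,1,1,1).

The boundary map ∂_2: C_2 → C_1 maps a triangle to the signed sum of its edges. For instance
  ∂fgi = gi − fi + fg,
  ∂bde = de − be + bd.
The resulting 14×3 matrix has rank 3, and its Smith normal form has invariant factors (1,1,1).

From H_k ≅ ker(∂_k) / im(∂_{k+1}) we obtain:

  H_0: rank C_0 − rank ∂_1 = 9 − 8 = 1, and the invariant factors of ∂_1 are all 1, so H_0 = Z.
  H_1: rank ker ∂_1 − rank ∂_2 = (14 − 8) − 3 = 3, and the invariant factors of ∂_2 are all 1, so H_1 = Z^3.
  H_2: rank ker ∂_2 − rank ∂_3 = (3 − 3) − 0 = 0, and there is no ∂_3, so H_2 = 0.

As a check, the Euler characteristic is 9 − 14 + 3 = -2, which agrees with 1 − 3 + 0 = -2.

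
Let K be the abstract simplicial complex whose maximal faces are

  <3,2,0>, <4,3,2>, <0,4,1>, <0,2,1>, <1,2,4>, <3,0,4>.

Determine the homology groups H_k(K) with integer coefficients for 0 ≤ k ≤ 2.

Take the total order 0 < 1 < 2 < 3 < 4 on the vertex set. Then K (dimension 2) consists of the simplices:

  0-simplices (5): [0], [1], [2], [3], [4]
  1-simplices (9): [0,1], [0,2], [0,3], [0,4], [1,2], [1,4], [2,3], [2,4], [3,4]
  2-simplices (6): [0,1,2], [0,1,4], [0,2,3], [0,3,4], [1,2,4], [2,3,4]

giving chain groups C_0 ≅ Z^5, C_1 ≅ Z^9, C_2 ≅ Z^6.

The boundary map ∂_1: C_1 → C_0 sends each edge [p,q] (with p < q) to q − p.
The resulting 5×9 matrix has rank 4, and its Smith normal form has invariant factors (1,1,1,1).

∂_2: C_2 → C_1 maps a triangle to the signed sum of its edges. For instance
  ∂[2,3,4] = [3,4] − [2,4] + [2,3],
  ∂[0,1,2] = [1,2] − [0,2] + [0,1].
The 9×6 boundary matrix has rank 5 and Smith normal form diag(1,1,1,1,1).

From H_k ≅ ker(∂_k) / im(∂_{k+1}) we obtain:

  H_0: rank C_0 − rank ∂_1 = 5 − 4 = 1, and the invariant factors of ∂_1 are all 1, so H_0 = Z.
  H_1: rank ker ∂_1 − rank ∂_2 = (9 − 4) − 5 = 0, and the invariant factors of ∂_2 are all 1, so H_1 = 0.
  H_2: rank ker ∂_2 − rank ∂_3 = (6 − 5) − 0 = 1, and there is no ∂_3, so H_2 = Z.

(K is a triangulation of the 2-sphere S^2.)

H_0 = Z,  H_1 = 0,  H_2 = Z.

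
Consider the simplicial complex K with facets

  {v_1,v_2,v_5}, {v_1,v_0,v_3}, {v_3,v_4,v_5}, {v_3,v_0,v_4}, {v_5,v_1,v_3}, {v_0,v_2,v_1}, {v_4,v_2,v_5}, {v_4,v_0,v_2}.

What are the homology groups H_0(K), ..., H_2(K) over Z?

We work with the vertex ordering v_0 < v_1 < v_2 < v_3 < v_4 < v_5. The simplices of K, each written with vertices in increasing order, are:

  0-simplices (6): [v_0], [v_1], [v_2], [v_3], [v_4], [v_5]
  1-simplices (12): [v_0,v_1], [v_0,v_2], [v_0,v_3], [v_0,v_4], [v_1,v_2], [v_1,v_3], [v_1,v_5], [v_2,v_4], [v_2,v_5], [v_3,v_4], [v_3,v_5], [v_4,v_5]
  2-simplices (8): [v_0,v_1,v_2], [v_0,v_1,v_3], [v_0,v_2,v_4], [v_0,v_3,v_4], [v_1,v_2,v_5], [v_1,v_3,v_5], [v_2,v_4,v_5], [v_3,v_4,v_5]

so the chain groups are C_0 ≅ Z^6, C_1 ≅ Z^12, C_2 ≅ Z^8.

Boundary ∂_1: C_1 → C_0 sends each edge [p,q] (with p < q) to q − p.
The resulting 6×12 matrix has rank 5, and its Smith normal form has invariant factors (1,1,1,1,1).

∂_2: C_2 → C_1 sends each 2-simplex [p,q,r] to [q,r] − [p,r] + [p,q]. For instance
  ∂[v_2,v_4,v_5] = [v_4,v_5] − [v_2,v_5] + [v_2,v_4],
  ∂[v_0,v_2,v_4] = [v_2,v_4] − [v_0,v_4] + [v_0,v_2].
This gives a 12×8 integer matrix of rank 7; reducing to Smith normal form yields diagonal entries (1,1,1,1,1,1,1).

From H_k ≅ ker(∂_k) / im(∂_{k+1}) we obtain:

  H_0: rank C_0 − rank ∂_1 = 6 − 5 = 1, and the invariant factors of ∂_1 are all 1, so H_0 ≅ Z.
  H_1: rank ker ∂_1 − rank ∂_2 = (12 − 5) − 7 = 0, and the invariant factors of ∂_2 are all 1, so H_1 ≅ 0.
  H_2: rank ker ∂_2 − rank ∂_3 = (8 − 7) − 0 = 1, and there is no ∂_3, so H_2 ≅ Z.

As a check, the Euler characteristic is 6 − 12 + 8 = 2, which agrees with 1 − 0 + 1 = 2.

H_0 = Z,  H_1 = 0,  H_2 = Z.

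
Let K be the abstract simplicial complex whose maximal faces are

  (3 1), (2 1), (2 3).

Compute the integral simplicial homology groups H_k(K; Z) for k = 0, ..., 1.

Fix the vertex order 1 < 2 < 3 and write every simplex with vertices in increasing order. Then dim K = 1 and the simplices of K are:

  0-simplices (3): [1], [2], [3]
  1-simplices (3): [1,2], [1,3], [2,3]

giving chain groups C_0 ≅ Z^3, C_1 ≅ Z^3.

The boundary map ∂_1: C_1 → C_0 maps an edge to its endpoints' difference, ∂[p,q] = q − p. For instance
  ∂[2,3] = [3] − [2].
This gives a 3×3 integer matrix of rank 2; reducing to Smith normal form yields diagonal entries (1,1).

From H_k ≅ ker(∂_k) / im(∂_{k+1}) we obtain:

  H_0: rank C_0 − rank ∂_1 = 3 − 2 = 1, and the invariant factors of ∂_1 are all 1, so H_0 = Z.
  H_1: rank ker ∂_1 − rank ∂_2 = (3 − 2) − 0 = 1, and there is no ∂_2, so H_1 = Z.

(K is a triangulation of the circle S^1.)

H_0 = Z,  H_1 = Z.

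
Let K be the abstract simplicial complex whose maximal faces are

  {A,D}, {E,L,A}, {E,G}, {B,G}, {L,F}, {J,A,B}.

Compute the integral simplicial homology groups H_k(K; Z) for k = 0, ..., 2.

H_0 ≅ Z,  H_1 ≅ Z,  H_2 = 0.

Take the total order A < B < D < E < F < G < J < L on the vertex set. Then K (dimension 2) consists of the simplices:

  0-simplices (8): A, B, D, E, F, G, J, L
  1-simplices (10): AB, AD, AE, AJ, AL, BG, BJ, EG, EL, FL
  2-simplices (2): ABJ, AEL

giving chain groups C_0 ≅ Z^8, C_1 ≅ Z^10, C_2 ≅ Z^2.

The boundary map ∂_1: C_1 → C_0 maps an edge to its endpoints' difference, ∂[p,q] = q − p.
This gives a 8×10 integer matrix of rank 7; reducing to Smith normal form yields diagonal entries (1,1,1,1,1,1,1).

Boundary ∂_2: C_2 → C_1 acts by ∂[p,q,r] = [q,r] − [p,r] + [p,q]. For instance
  ∂ABJ = BJ − AJ + AB,
  ∂AEL = EL − AL + AE.
The resulting 10×2 matrix has rank 2, and its Smith normal form has invariant factors (1,1).

From H_k ≅ ker(∂_k) / im(∂_{k+1}) we obtain:

  H_0: rank C_0 − rank ∂_1 = 8 − 7 = 1, and the invariant factors of ∂_1 are all 1, so H_0 = Z.
  H_1: rank ker ∂_1 − rank ∂_2 = (10 − 7) − 2 = 1, and the invariant factors of ∂_2 are all 1, so H_1 = Z.
  H_2: rank ker ∂_2 − rank ∂_3 = (2 − 2) − 0 = 0, and there is no ∂_3, so H_2 = 0.

As a check, the Euler characteristic is 8 − 10 + 2 = 0, which agrees with 1 − 1 + 0 = 0.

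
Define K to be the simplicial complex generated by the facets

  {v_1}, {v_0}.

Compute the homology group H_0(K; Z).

Order the vertices as v_0 < v_1. Listing each simplex with vertices in this order, K has dimension 0 with simplices:

  0-simplices (2): [v_0], [v_1]

Hence C_0 ≅ Z^2.

Computing H_k = (kernel of ∂_k) / (image of ∂_{k+1}):

  H_0: rank C_0 − rank ∂_1 = 2 − 0 = 2, and there is no ∂_1, so H_0 ≅ Z^2.

(K is a triangulation of a set of 2 points.)

H_0 = Z^2.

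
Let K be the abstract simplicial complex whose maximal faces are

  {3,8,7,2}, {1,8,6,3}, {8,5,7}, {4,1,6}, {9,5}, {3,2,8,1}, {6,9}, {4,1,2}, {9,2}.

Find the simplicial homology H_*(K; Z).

We work with the vertex ordering 1 < 2 < 3 < 4 < 5 < 6 < 7 < 8 < 9. The simplices of K, each written with vertices in increasing order, are:

  0-simplices (9): [1], [2], [3], [4], [5], [6], [7], [8], [9]
  1-simplices (20): [1,2], [1,3], [1,4], [1,6], [1,8], [2,3], [2,4], [2,7], [2,8], [2,9], [3,6], [3,7], [3,8], [4,6], [5,7], [5,8], [5,9], [6,8], [6,9], [7,8]
  2-simplices (13): [1,2,3], [1,2,4], [1,2,8], [1,3,6], [1,3,8], [1,4,6], [1,6,8], [2,3,7], [2,3,8], [2,7,8], [3,6,8], [3,7,8], [5,7,8]
  3-simplices (3): [1,2,3,8], [1,3,6,8], [2,3,7,8]

so the chain groups are C_0 ≅ Z^9, C_1 ≅ Z^20, C_2 ≅ Z^13, C_3 ≅ Z^3.

∂_1: C_1 → C_0 is given by ∂[p,q] = [q] − [p].
The resulting 9×20 matrix has rank 8, and its Smith normal form has invariant factors (1,1,1,1,1,1,1,1).

The boundary map ∂_2: C_2 → C_1 maps a triangle to the signed sum of its edges. For instance
  ∂[2,3,8] = [3,8] − [2,8] + [2,3],
  ∂[2,3,7] = [3,7] − [2,7] + [2,3].
This gives a 20×13 integer matrix of rank 10; reducing to Smith normal form yields diagonal entries (1,1,1,1,1,1,1,1,1,1).

∂_3: C_3 → C_2 sends each 3-simplex σ to the alternating sum Σ_i (−1)^i (σ with its i-th vertex removed). For instance
  ∂[1,2,3,8] = [2,3,8] − [1,3,8] + [1,2,8] − [1,2,3],
  ∂[1,3,6,8] = [3,6,8] − [1,6,8] + [1,3,8] − [1,3,6].
As a 13×3 matrix over Z this has rank 3, with invariant factors (1,1,1).

Reading off H_k = ker ∂_k / im ∂_{k+1}:

  H_0: rank C_0 − rank ∂_1 = 9 − 8 = 1, and the invariant factors of ∂_1 are all 1, so H_0 ≅ Z.
  H_1: rank ker ∂_1 − rank ∂_2 = (20 − 8) − 10 = 2, and the invariant factors of ∂_2 are all 1, so H_1 ≅ Z^2.
  H_2: rank ker ∂_2 − rank ∂_3 = (13 − 10) − 3 = 0, and the invariant factors of ∂_3 are all 1, so H_2 ≅ 0.
  H_3: rank ker ∂_3 − rank ∂_4 = (3 − 3) − 0 = 0, and there is no ∂_4, so H_3 ≅ 0.

As a check, the Euler characteristic is 9 − 20 + 13 − 3 = -1, which agrees with 1 − 2 + 0 − 0 = -1.

H_0 = Z,  H_1 = Z^2,  H_2 = 0,  H_3 = 0.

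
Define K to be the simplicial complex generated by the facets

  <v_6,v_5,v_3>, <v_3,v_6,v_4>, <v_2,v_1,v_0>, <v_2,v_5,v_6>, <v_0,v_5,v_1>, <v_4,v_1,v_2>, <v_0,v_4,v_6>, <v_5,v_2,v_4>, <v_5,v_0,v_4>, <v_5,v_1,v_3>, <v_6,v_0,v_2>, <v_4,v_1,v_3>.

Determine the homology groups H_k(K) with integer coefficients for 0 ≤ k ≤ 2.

We work with the vertex ordering v_0 < v_1 < v_2 < v_3 < v_4 < v_5 < v_6. The simplices of K, each written with vertices in increasing order, are:

  0-simplices (7): [v_0], [v_1], [v_2], [v_3], [v_4], [v_5], [v_6]
  1-simplices (18): (18 of them)
  2-simplices (12): (12 of them)

so the chain groups are C_0 ≅ Z^7, C_1 ≅ Z^18, C_2 ≅ Z^12.

Boundary ∂_1: C_1 → C_0 sends each edge [p,q] (with p < q) to q − p.
The 7×18 boundary matrix has rank 6 and Smith normal form diag(1,1,1,1,1,1).

Boundary ∂_2: C_2 → C_1 maps a triangle to the signed sum of its edges. For instance
  ∂[v_1,v_3,v_4] = [v_3,v_4] − [v_1,v_4] + [v_1,v_3],
  ∂[v_3,v_4,v_6] = [v_4,v_6] − [v_3,v_6] + [v_3,v_4].
The resulting 18×12 matrix has rank 12, and its Smith normal form has invariant factors (1,1,1,1,1,1,1,1,1,1,1,2).

Reading off H_k = ker ∂_k / im ∂_{k+1}:

  H_0: rank C_0 − rank ∂_1 = 7 − 6 = 1, and the invariant factors of ∂_1 are all 1, so H_0 = Z.
  H_1: rank ker ∂_1 − rank ∂_2 = (18 − 6) − 12 = 0, and ∂_2 has invariant factor 2 > 1, so H_1 = Z/2Z.
  H_2: rank ker ∂_2 − rank ∂_3 = (12 − 12) − 0 = 0, and there is no ∂_3, so H_2 = 0.

As a check, the Euler characteristic is 7 − 18 + 12 = 1, which agrees with 1 − 0 + 0 = 1.
(K is a triangulation of the real projective plane RP^2.)

H_0 = Z,  H_1 = Z/2Z,  H_2 = 0.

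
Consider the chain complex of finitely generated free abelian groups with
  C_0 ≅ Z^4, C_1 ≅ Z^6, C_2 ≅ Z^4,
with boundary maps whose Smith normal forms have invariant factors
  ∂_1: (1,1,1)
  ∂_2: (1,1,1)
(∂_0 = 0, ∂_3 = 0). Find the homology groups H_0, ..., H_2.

H_0 = Z,  H_1 = 0,  H_2 = Z.

H_0: b_0 = 4 − 0 − 3 = 1; torsion from ∂_1 factors > 1: none. So H_0 = Z.
H_1: b_1 = 6 − 3 − 3 = 0; torsion from ∂_2 factors > 1: none. So H_1 = 0.
H_2: b_2 = 4 − 3 − 0 = 1; torsion from ∂_3 factors > 1: none. So H_2 = Z.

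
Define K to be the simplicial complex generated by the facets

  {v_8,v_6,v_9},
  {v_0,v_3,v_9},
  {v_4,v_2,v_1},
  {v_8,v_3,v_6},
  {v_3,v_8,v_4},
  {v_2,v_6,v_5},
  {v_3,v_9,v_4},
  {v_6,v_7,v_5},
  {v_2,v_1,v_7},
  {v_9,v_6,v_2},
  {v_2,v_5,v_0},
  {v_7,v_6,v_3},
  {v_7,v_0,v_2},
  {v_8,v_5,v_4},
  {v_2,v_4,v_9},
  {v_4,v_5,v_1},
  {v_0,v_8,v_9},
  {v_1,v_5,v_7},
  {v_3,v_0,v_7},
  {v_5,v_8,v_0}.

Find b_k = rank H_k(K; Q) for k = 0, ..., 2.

Take the total order v_0 < v_1 < v_2 < v_3 < v_4 < v_5 < v_6 < v_7 < v_8 < v_9 on the vertex set. Then K (dimension 2) consists of the simplices:

  0-simplices (10): [v_0], [v_1], [v_2], [v_3], [v_4], [v_5], [v_6], [v_7], [v_8], [v_9]
  1-simplices (30): (30 of them)
  2-simplices (20): (20 of them)

so the chain groups are C_0 ≅ Z^10, C_1 ≅ Z^30, C_2 ≅ Z^20.

∂_1: C_1 → C_0 is given by ∂[p,q] = [q] − [p]. For instance
  ∂[v_0,v_3] = [v_3] − [v_0].
As a 10×30 matrix over Z this has rank 9, with invariant factors (1,1,1,1,1,1,1,1,1).

∂_2: C_2 → C_1 sends each 2-simplex [p,q,r] to [q,r] − [p,r] + [p,q]. For instance
  ∂[v_3,v_6,v_7] = [v_6,v_7] − [v_3,v_7] + [v_3,v_6],
  ∂[v_3,v_4,v_9] = [v_4,v_9] − [v_3,v_9] + [v_3,v_4].
As a 30×20 matrix over Z this has rank 20, with invariant factors (1,1,1,1,1,1,1,1,1,1,1,1,1,1,1,1,1,1,1,2).

From H_k ≅ ker(∂_k) / im(∂_{k+1}) we obtain:

  H_0: rank C_0 − rank ∂_1 = 10 − 9 = 1, and the invariant factors of ∂_1 are all 1, so H_0 ≅ Z.
  H_1: rank ker ∂_1 − rank ∂_2 = (30 − 9) − 20 = 1, and ∂_2 has invariant factor 2 > 1, so H_1 ≅ Z ⊕ Z/2Z.
  H_2: rank ker ∂_2 − rank ∂_3 = (20 − 20) − 0 = 0, and there is no ∂_3, so H_2 ≅ 0.

Hence the Betti numbers are b_0 = 1, b_1 = 1, b_2 = 0.

b_0 = 1, b_1 = 1, b_2 = 0.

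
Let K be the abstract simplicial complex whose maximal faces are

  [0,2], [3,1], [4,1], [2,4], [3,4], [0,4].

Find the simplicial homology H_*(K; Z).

H_0 = Z,  H_1 = Z^2.

Order the vertices as 0 < 1 < 2 < 3 < 4. Listing each simplex with vertices in this order, K has dimension 1 with simplices:

  0-simplices (5): [0], [1], [2], [3], [4]
  1-simplices (6): [0,2], [0,4], [1,3], [1,4], [2,4], [3,4]

giving chain groups C_0 ≅ Z^5, C_1 ≅ Z^6.

∂_1: C_1 → C_0 sends each edge [p,q] (with p < q) to q − p. For instance
  ∂[1,4] = [4] − [1].
This gives a 5×6 integer matrix of rank 4; reducing to Smith normal form yields diagonal entries (1,1,1,1).

Computing H_k = (kernel of ∂_k) / (image of ∂_{k+1}):

  H_0: rank C_0 − rank ∂_1 = 5 − 4 = 1, and the invariant factors of ∂_1 are all 1, so H_0 = Z.
  H_1: rank ker ∂_1 − rank ∂_2 = (6 − 4) − 0 = 2, and there is no ∂_2, so H_1 = Z^2.

As a check, the Euler characteristic is 5 − 6 = -1, which agrees with 1 − 2 = -1.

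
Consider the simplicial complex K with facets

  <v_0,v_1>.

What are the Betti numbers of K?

b_0 = 1, b_1 = 0.

K has 2 vertices, 1 edge.
rank ∂_0 = 0, rank ∂_1 = 1 ⇒ b_0 = 2 − 0 − 1 = 1; all invariant factors of ∂_1 are 1 so no torsion. So H_0 = Z.
rank ∂_1 = 1, rank ∂_2 = 0 ⇒ b_1 = 1 − 1 − 0 = 0. So H_1 = 0.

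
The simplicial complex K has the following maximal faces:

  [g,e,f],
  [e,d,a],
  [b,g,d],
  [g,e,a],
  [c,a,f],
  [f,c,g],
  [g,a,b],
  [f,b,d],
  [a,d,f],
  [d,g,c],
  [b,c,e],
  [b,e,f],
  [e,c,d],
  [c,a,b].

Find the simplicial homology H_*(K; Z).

H_0 = Z,  H_1 = Z^2,  H_2 = Z.

K has 7 vertices, 21 edges, 14 triangles.
rank ∂_0 = 0, rank ∂_1 = 6 ⇒ b_0 = 7 − 0 − 6 = 1; all invariant factors of ∂_1 are 1 so no torsion. So H_0 = Z.
rank ∂_1 = 6, rank ∂_2 = 13 ⇒ b_1 = 21 − 6 − 13 = 2; all invariant factors of ∂_2 are 1 so no torsion. So H_1 = Z^2.
rank ∂_2 = 13, rank ∂_3 = 0 ⇒ b_2 = 14 − 13 − 0 = 1. So H_2 = Z.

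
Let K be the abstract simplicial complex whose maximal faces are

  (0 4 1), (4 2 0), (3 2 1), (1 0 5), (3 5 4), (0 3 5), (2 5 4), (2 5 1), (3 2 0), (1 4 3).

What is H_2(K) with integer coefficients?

Take the total order 0 < 1 < 2 < 3 < 4 < 5 on the vertex set. Then K (dimension 2) consists of the simplices:

  0-simplices (6): [0], [1], [2], [3], [4], [5]
  1-simplices (15): [0,1], [0,2], [0,3], [0,4], [0,5], [1,2], [1,3], [1,4], [1,5], [2,3], [2,4], [2,5], [3,4], [3,5], [4,5]
  2-simplices (10): [0,1,4], [0,1,5], [0,2,3], [0,2,4], [0,3,5], [1,2,3], [1,2,5], [1,3,4], [2,4,5], [3,4,5]

Hence C_0 ≅ Z^6, C_1 ≅ Z^15, C_2 ≅ Z^10.

The boundary map ∂_1: C_1 → C_0 maps an edge to its endpoints' difference, ∂[p,q] = q − p.
As a 6×15 matrix over Z this has rank 5, with invariant factors (1,1,1,1,1).

Boundary ∂_2: C_2 → C_1 maps a triangle to the signed sum of its edges. For instance
  ∂[0,1,4] = [1,4] − [0,4] + [0,1],
  ∂[0,3,5] = [3,5] − [0,5] + [0,3].
This gives a 15×10 integer matrix of rank 10; reducing to Smith normal form yields diagonal entries (1,1,1,1,1,1,1,1,1,2).

Reading off H_k = ker ∂_k / im ∂_{k+1}:

  H_2: rank ker ∂_2 − rank ∂_3 = (10 − 10) − 0 = 0, and there is no ∂_3, so H_2 ≅ 0.

(K is a triangulation of the real projective plane RP^2.)

H_2 ≅ 0.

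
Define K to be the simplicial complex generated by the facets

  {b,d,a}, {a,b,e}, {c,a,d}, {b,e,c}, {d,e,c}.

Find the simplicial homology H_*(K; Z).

Take the total order a < b < c < d < e on the vertex set. Then K (dimension 2) consists of the simplices:

  0-simplices (5): a, b, c, d, e
  1-simplices (10): ab, ac, ad, ae, bc, bd, be, cd, ce, de
  2-simplices (5): abd, abe, acd, bce, cde

so the chain groups are C_0 ≅ Z^5, C_1 ≅ Z^10, C_2 ≅ Z^5.

Boundary ∂_1: C_1 → C_0 sends each edge [p,q] (with p < q) to q − p.
As a 5×10 matrix over Z this has rank 4, with invariant factors (1,1,1,1).

The boundary map ∂_2: C_2 → C_1 maps a triangle to the signed sum of its edges. For instance
  ∂abd = bd − ad + ab,
  ∂abe = be − ae + ab.
This gives a 10×5 integer matrix of rank 5; reducing to Smith normal form yields diagonal entries (1,1,1,1,1).

Now H_k = ker ∂_k / im ∂_{k+1}, so:

  H_0: rank C_0 − rank ∂_1 = 5 − 4 = 1, and the invariant factors of ∂_1 are all 1, so H_0 = Z.
  H_1: rank ker ∂_1 − rank ∂_2 = (10 − 4) − 5 = 1, and the invariant factors of ∂_2 are all 1, so H_1 = Z.
  H_2: rank ker ∂_2 − rank ∂_3 = (5 − 5) − 0 = 0, and there is no ∂_3, so H_2 = 0.

H_0 ≅ Z,  H_1 ≅ Z,  H_2 = 0.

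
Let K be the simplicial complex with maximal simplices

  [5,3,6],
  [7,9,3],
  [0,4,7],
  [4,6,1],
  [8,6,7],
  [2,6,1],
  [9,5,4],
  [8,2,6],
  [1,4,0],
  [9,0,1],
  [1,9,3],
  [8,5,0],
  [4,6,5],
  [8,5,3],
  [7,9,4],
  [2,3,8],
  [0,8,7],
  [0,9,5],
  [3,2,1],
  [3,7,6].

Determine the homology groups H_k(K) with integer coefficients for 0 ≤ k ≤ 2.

H_0 ≅ Z,  H_1 ≅ Z ⊕ Z/2,  H_2 = 0.

Order the vertices as 0 < 1 < 2 < 3 < 4 < 5 < 6 < 7 < 8 < 9. Listing each simplex with vertices in this order, K has dimension 2 with simplices:

  0-simplices (10): [0], [1], [2], [3], [4], [5], [6], [7], [8], [9]
  1-simplices (30): (30 of them)
  2-simplices (20): (20 of them)

Hence C_0 ≅ Z^10, C_1 ≅ Z^30, C_2 ≅ Z^20.

The boundary map ∂_1: C_1 → C_0 maps an edge to its endpoints' difference, ∂[p,q] = q − p.
The 10×30 boundary matrix has rank 9 and Smith normal form diag(1,1,1,1,1,1,1,1,1).

∂_2: C_2 → C_1 acts by ∂[p,q,r] = [q,r] − [p,r] + [p,q]. For instance
  ∂[1,2,6] = [2,6] − [1,6] + [1,2],
  ∂[2,3,8] = [3,8] − [2,8] + [2,3].
The 30×20 boundary matrix has rank 20 and Smith normal form diag(1,1,1,1,1,1,1,1,1,1,1,1,1,1,1,1,1,1,1,2).

Computing H_k = (kernel of ∂_k) / (image of ∂_{k+1}):

  H_0: rank C_0 − rank ∂_1 = 10 − 9 = 1, and the invariant factors of ∂_1 are all 1, so H_0 ≅ Z.
  H_1: rank ker ∂_1 − rank ∂_2 = (30 − 9) − 20 = 1, and ∂_2 has invariant factor 2 > 1, so H_1 ≅ Z ⊕ Z/2.
  H_2: rank ker ∂_2 − rank ∂_3 = (20 − 20) − 0 = 0, and there is no ∂_3, so H_2 ≅ 0.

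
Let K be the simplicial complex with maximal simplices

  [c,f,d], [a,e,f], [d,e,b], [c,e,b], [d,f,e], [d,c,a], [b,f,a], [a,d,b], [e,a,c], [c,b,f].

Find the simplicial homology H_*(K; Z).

Fix the vertex order a < b < c < d < e < f and write every simplex with vertices in increasing order. Then dim K = 2 and the simplices of K are:

  0-simplices (6): a, b, c, d, e, f
  1-simplices (15): ab, ac, ad, ae, af, bc, bd, be, bf, cd, ce, cf, de, df, ef
  2-simplices (10): abd, abf, acd, ace, aef, bce, bcf, bde, cdf, def

giving chain groups C_0 ≅ Z^6, C_1 ≅ Z^15, C_2 ≅ Z^10.

The boundary map ∂_1: C_1 → C_0 sends each edge [p,q] (with p < q) to q − p.
The 6×15 boundary matrix has rank 5 and Smith normal form diag(1,1,1,1,1).

Boundary ∂_2: C_2 → C_1 maps a triangle to the signed sum of its edges. For instance
  ∂bce = ce − be + bc,
  ∂abd = bd − ad + ab.
As a 15×10 matrix over Z this has rank 10, with invariant factors (1,1,1,1,1,1,1,1,1,2).

From H_k ≅ ker(∂_k) / im(∂_{k+1}) we obtain:

  H_0: rank C_0 − rank ∂_1 = 6 − 5 = 1, and the invariant factors of ∂_1 are all 1, so H_0 = Z.
  H_1: rank ker ∂_1 − rank ∂_2 = (15 − 5) − 10 = 0, and ∂_2 has invariant factor 2 > 1, so H_1 = Z_2.
  H_2: rank ker ∂_2 − rank ∂_3 = (10 − 10) − 0 = 0, and there is no ∂_3, so H_2 = 0.

H_0 ≅ Z,  H_1 ≅ Z_2,  H_2 = 0.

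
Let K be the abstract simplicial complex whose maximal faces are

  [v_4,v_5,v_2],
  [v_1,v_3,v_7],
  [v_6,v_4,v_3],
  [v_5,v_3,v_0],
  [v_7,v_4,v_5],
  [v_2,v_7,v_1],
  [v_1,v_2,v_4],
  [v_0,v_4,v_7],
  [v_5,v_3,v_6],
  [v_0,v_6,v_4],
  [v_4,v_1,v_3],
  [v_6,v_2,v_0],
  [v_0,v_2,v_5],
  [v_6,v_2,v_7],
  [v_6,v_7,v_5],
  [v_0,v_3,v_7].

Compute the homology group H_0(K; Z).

H_0 ≅ Z.

Take the total order v_0 < v_1 < v_2 < v_3 < v_4 < v_5 < v_6 < v_7 on the vertex set. Then K (dimension 2) consists of the simplices:

  0-simplices (8): [v_0], [v_1], [v_2], [v_3], [v_4], [v_5], [v_6], [v_7]
  1-simplices (24): (24 of them)
  2-simplices (16): (16 of them)

Hence C_0 ≅ Z^8, C_1 ≅ Z^24, C_2 ≅ Z^16.

∂_1: C_1 → C_0 maps an edge to its endpoints' difference, ∂[p,q] = q − p.
As a 8×24 matrix over Z this has rank 7, with invariant factors (1,1,1,1,1,1,1).

∂_2: C_2 → C_1 sends each 2-simplex [p,q,r] to [q,r] − [p,r] + [p,q]. For instance
  ∂[v_0,v_3,v_7] = [v_3,v_7] − [v_0,v_7] + [v_0,v_3],
  ∂[v_0,v_2,v_6] = [v_2,v_6] − [v_0,v_6] + [v_0,v_2].
This gives a 24×16 integer matrix of rank 15; reducing to Smith normal form yields diagonal entries (1,1,1,1,1,1,1,1,1,1,1,1,1,1,1).

Now H_k = ker ∂_k / im ∂_{k+1}, so:

  H_0: rank C_0 − rank ∂_1 = 8 − 7 = 1, and the invariant factors of ∂_1 are all 1, so H_0 = Z.

(K is a triangulation of the torus T^2.)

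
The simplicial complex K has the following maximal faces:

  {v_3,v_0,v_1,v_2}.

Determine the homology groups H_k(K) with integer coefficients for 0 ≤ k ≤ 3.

Take the total order v_0 < v_1 < v_2 < v_3 on the vertex set. Then K (dimension 3) consists of the simplices:

  0-simplices (4): [v_0], [v_1], [v_2], [v_3]
  1-simplices (6): [v_0,v_1], [v_0,v_2], [v_0,v_3], [v_1,v_2], [v_1,v_3], [v_2,v_3]
  2-simplices (4): [v_0,v_1,v_2], [v_0,v_1,v_3], [v_0,v_2,v_3], [v_1,v_2,v_3]
  3-simplices (1): [v_0,v_1,v_2,v_3]

Hence C_0 ≅ Z^4, C_1 ≅ Z^6, C_2 ≅ Z^4, C_3 ≅ Z^1.

∂_1: C_1 → C_0 is given by ∂[p,q] = [q] − [p]. For instance
  ∂[v_0,v_2] = [v_2] − [v_0].
This gives a 4×6 integer matrix of rank 3; reducing to Smith normal form yields diagonal entries (1,1,1).

The boundary map ∂_2: C_2 → C_1 sends each 2-simplex [p,q,r] to [q,r] − [p,r] + [p,q]. For instance
  ∂[v_1,v_2,v_3] = [v_2,v_3] − [v_1,v_3] + [v_1,v_2],
  ∂[v_0,v_1,v_2] = [v_1,v_2] − [v_0,v_2] + [v_0,v_1].
This gives a 6×4 integer matrix of rank 3; reducing to Smith normal form yields diagonal entries (1,1,1).

Boundary ∂_3: C_3 → C_2 sends each 3-simplex σ to the alternating sum Σ_i (−1)^i (σ with its i-th vertex removed). For instance
  ∂[v_0,v_1,v_2,v_3] = [v_1,v_2,v_3] − [v_0,v_2,v_3] + [v_0,v_1,v_3] − [v_0,v_1,v_2].
This gives a 4×1 integer matrix of rank 1; reducing to Smith normal form yields diagonal entries (1).

From H_k ≅ ker(∂_k) / im(∂_{k+1}) we obtain:

  H_0: rank C_0 − rank ∂_1 = 4 − 3 = 1, and the invariant factors of ∂_1 are all 1, so H_0 = Z.
  H_1: rank ker ∂_1 − rank ∂_2 = (6 − 3) − 3 = 0, and the invariant factors of ∂_2 are all 1, so H_1 = 0.
  H_2: rank ker ∂_2 − rank ∂_3 = (4 − 3) − 1 = 0, and the invariant factors of ∂_3 are all 1, so H_2 = 0.
  H_3: rank ker ∂_3 − rank ∂_4 = (1 − 1) − 0 = 0, and there is no ∂_4, so H_3 = 0.

H_0 = Z,  H_1 = 0,  H_2 = 0,  H_3 = 0.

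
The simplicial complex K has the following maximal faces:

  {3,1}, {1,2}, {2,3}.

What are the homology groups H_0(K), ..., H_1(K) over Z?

H_0 = Z,  H_1 = Z.

Fix the vertex order 1 < 2 < 3 and write every simplex with vertices in increasing order. Then dim K = 1 and the simplices of K are:

  0-simplices (3): [1], [2], [3]
  1-simplices (3): [1,2], [1,3], [2,3]

giving chain groups C_0 ≅ Z^3, C_1 ≅ Z^3.

Boundary ∂_1: C_1 → C_0 sends each edge [p,q] (with p < q) to q − p. For instance
  ∂[1,2] = [2] − [1].
The 3×3 boundary matrix has rank 2 and Smith normal form diag(1,1).

From H_k ≅ ker(∂_k) / im(∂_{k+1}) we obtain:

  H_0: rank C_0 − rank ∂_1 = 3 − 2 = 1, and the invariant factors of ∂_1 are all 1, so H_0 = Z.
  H_1: rank ker ∂_1 − rank ∂_2 = (3 − 2) − 0 = 1, and there is no ∂_2, so H_1 = Z.

As a check, the Euler characteristic is 3 − 3 = 0, which agrees with 1 − 1 = 0.
(K is a triangulation of the circle S^1.)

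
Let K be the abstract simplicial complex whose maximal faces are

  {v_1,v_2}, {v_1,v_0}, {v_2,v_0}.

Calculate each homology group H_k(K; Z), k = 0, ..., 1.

Take the total order v_0 < v_1 < v_2 on the vertex set. Then K (dimension 1) consists of the simplices:

  0-simplices (3): [v_0], [v_1], [v_2]
  1-simplices (3): [v_0,v_1], [v_0,v_2], [v_1,v_2]

so the chain groups are C_0 ≅ Z^3, C_1 ≅ Z^3.

∂_1: C_1 → C_0 maps an edge to its endpoints' difference, ∂[p,q] = q − p. For instance
  ∂[v_0,v_2] = [v_2] − [v_0].
The resulting 3×3 matrix has rank 2, and its Smith normal form has invariant factors (1,1).

From H_k ≅ ker(∂_k) / im(∂_{k+1}) we obtain:

  H_0: rank C_0 − rank ∂_1 = 3 − 2 = 1, and the invariant factors of ∂_1 are all 1, so H_0 = Z.
  H_1: rank ker ∂_1 − rank ∂_2 = (3 − 2) − 0 = 1, and there is no ∂_2, so H_1 = Z.

As a check, the Euler characteristic is 3 − 3 = 0, which agrees with 1 − 1 = 0.

H_0 ≅ Z,  H_1 ≅ Z.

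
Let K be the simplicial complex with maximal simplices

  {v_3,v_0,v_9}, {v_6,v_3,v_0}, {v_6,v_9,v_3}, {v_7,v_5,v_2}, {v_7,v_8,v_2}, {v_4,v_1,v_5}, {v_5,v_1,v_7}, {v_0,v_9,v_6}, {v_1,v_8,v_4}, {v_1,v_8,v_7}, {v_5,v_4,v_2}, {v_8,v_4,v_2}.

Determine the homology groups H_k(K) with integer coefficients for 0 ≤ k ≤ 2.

H_0 = Z^2,  H_1 = 0,  H_2 = Z^2.

Fix the vertex order v_0 < v_1 < v_2 < v_3 < v_4 < v_5 < v_6 < v_7 < v_8 < v_9 and write every simplex with vertices in increasing order. Then dim K = 2 and the simplices of K are:

  0-simplices (10): [v_0], [v_1], [v_2], [v_3], [v_4], [v_5], [v_6], [v_7], [v_8], [v_9]
  1-simplices (18): (18 of them)
  2-simplices (12): (12 of them)

giving chain groups C_0 ≅ Z^10, C_1 ≅ Z^18, C_2 ≅ Z^12.

∂_1: C_1 → C_0 sends each edge [p,q] (with p < q) to q − p.
The resulting 10×18 matrix has rank 8, and its Smith normal form has invariant factors (1,1,1,1,1,1,1,1).

Boundary ∂_2: C_2 → C_1 acts by ∂[p,q,r] = [q,r] − [p,r] + [p,q]. For instance
  ∂[v_0,v_3,v_6] = [v_3,v_6] − [v_0,v_6] + [v_0,v_3],
  ∂[v_2,v_7,v_8] = [v_7,v_8] − [v_2,v_8] + [v_2,v_7].
The resulting 18×12 matrix has rank 10, and its Smith normal form has invariant factors (1,1,1,1,1,1,1,1,1,1).

Now H_k = ker ∂_k / im ∂_{k+1}, so:

  H_0: rank C_0 − rank ∂_1 = 10 − 8 = 2, and the invariant factors of ∂_1 are all 1, so H_0 ≅ Z^2.
  H_1: rank ker ∂_1 − rank ∂_2 = (18 − 8) − 10 = 0, and the invariant factors of ∂_2 are all 1, so H_1 ≅ 0.
  H_2: rank ker ∂_2 − rank ∂_3 = (12 − 10) − 0 = 2, and there is no ∂_3, so H_2 ≅ Z^2.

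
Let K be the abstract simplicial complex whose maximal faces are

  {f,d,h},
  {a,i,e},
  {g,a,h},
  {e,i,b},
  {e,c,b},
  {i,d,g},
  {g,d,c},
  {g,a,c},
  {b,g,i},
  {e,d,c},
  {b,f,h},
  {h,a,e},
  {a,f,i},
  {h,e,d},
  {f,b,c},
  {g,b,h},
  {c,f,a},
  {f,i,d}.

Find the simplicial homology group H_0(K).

H_0 = Z.

Fix the vertex order a < b < c < d < e < f < g < h < i and write every simplex with vertices in increasing order. Then dim K = 2 and the simplices of K are:

  0-simplices (9): a, b, c, d, e, f, g, h, i
  1-simplices (27): ac, ae, af, ag, ah, ai, bc, be, bf, bg, bh, bi, cd, ce, cf, cg, de, df, dg, dh, di, eh, ei, fh, fi, gh, gi
  2-simplices (18): acf, acg, aeh, aei, afi, agh, bce, bcf, bei, bfh, bgh, bgi, cde, cdg, deh, dfh, dfi, dgi

Hence C_0 ≅ Z^9, C_1 ≅ Z^27, C_2 ≅ Z^18.

The boundary map ∂_1: C_1 → C_0 is given by ∂[p,q] = [q] − [p]. For instance
  ∂gi = i − g.
The resulting 9×27 matrix has rank 8, and its Smith normal form has invariant factors (1,1,1,1,1,1,1,1).

Boundary ∂_2: C_2 → C_1 maps a triangle to the signed sum of its edges. For instance
  ∂aei = ei − ai + ae,
  ∂cdg = dg − cg + cd.
This gives a 27×18 integer matrix of rank 17; reducing to Smith normal form yields diagonal entries (1,1,1,1,1,1,1,1,1,1,1,1,1,1,1,1,1).

From H_k ≅ ker(∂_k) / im(∂_{k+1}) we obtain:

  H_0: rank C_0 − rank ∂_1 = 9 − 8 = 1, and the invariant factors of ∂_1 are all 1, so H_0 ≅ Z.

(K is a triangulation of the torus T^2.)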